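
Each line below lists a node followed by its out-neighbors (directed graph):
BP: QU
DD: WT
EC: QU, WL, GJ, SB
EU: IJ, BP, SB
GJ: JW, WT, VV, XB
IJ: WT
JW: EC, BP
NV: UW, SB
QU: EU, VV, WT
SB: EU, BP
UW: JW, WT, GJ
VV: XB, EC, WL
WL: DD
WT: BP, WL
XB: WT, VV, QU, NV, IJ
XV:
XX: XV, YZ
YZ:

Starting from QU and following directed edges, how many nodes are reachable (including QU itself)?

BFS from QU visits: QU, EU, VV, WT, BP, IJ, SB, EC, WL, XB, GJ, DD, NV, JW, UW
Reachable nodes: 15 of 18 total.

15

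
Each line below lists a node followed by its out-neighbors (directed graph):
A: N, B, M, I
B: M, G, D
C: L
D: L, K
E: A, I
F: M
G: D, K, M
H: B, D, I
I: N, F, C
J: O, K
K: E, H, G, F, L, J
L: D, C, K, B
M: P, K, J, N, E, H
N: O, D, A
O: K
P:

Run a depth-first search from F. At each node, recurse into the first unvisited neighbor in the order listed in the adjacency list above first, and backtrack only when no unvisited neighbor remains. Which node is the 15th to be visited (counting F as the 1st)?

H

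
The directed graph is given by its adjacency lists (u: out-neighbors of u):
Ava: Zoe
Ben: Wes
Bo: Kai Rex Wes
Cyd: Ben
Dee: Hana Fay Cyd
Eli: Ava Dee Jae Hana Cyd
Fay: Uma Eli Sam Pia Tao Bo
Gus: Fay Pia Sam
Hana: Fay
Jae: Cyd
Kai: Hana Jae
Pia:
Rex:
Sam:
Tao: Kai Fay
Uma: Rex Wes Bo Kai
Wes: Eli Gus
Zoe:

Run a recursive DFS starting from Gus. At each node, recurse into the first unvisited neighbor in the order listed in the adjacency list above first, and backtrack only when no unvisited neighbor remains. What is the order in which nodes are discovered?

Gus Fay Uma Rex Wes Eli Ava Zoe Dee Hana Cyd Ben Jae Bo Kai Sam Pia Tao

Visit Gus
Gus → Fay
Fay → Uma
Uma → Rex
Uma → Wes
Wes → Eli
Eli → Ava
Ava → Zoe
Eli → Dee
Dee → Hana
Dee → Cyd
Cyd → Ben
Eli → Jae
Uma → Bo
Bo → Kai
Fay → Sam
Fay → Pia
Fay → Tao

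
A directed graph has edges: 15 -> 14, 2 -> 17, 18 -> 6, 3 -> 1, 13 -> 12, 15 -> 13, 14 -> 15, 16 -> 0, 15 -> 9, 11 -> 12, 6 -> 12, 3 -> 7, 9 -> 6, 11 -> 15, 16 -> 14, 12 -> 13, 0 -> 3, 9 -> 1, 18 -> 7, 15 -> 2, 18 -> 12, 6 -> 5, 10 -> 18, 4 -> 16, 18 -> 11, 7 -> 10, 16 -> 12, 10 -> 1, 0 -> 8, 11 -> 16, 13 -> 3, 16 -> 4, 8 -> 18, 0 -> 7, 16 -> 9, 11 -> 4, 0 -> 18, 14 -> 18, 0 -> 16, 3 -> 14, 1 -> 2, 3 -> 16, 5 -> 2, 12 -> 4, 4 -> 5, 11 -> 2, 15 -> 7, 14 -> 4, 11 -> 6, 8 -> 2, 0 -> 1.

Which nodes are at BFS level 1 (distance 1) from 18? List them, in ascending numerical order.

6, 7, 11, 12

Level 0: 18
Level 1: 6, 7, 11, 12
Level 2: 2, 4, 5, 10, 13, 15, 16
Level 3: 0, 1, 3, 9, 14, 17
Level 4: 8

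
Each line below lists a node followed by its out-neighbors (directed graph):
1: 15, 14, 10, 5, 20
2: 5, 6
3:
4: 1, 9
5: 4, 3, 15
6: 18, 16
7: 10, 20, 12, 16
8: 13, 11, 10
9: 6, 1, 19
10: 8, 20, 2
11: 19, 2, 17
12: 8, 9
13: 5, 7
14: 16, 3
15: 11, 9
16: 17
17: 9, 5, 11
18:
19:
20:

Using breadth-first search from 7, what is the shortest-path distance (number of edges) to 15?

Level 0: 7
Level 1: 10, 12, 16, 20
Level 2: 2, 8, 9, 17
Level 3: 1, 5, 6, 11, 13, 19
Level 4: 3, 4, 14, 15, 18
15 first appears at level 4.

4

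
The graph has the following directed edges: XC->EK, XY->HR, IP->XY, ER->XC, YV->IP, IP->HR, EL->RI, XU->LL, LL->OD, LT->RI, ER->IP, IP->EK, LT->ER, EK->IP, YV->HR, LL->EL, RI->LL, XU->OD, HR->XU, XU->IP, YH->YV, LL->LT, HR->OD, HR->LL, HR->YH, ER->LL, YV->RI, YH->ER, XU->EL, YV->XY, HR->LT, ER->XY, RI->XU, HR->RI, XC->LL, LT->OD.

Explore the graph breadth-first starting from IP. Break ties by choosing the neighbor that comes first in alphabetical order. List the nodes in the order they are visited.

Visit IP; enqueue EK, HR, XY → queue [EK, HR, XY]
Visit EK → queue [HR, XY]
Visit HR; enqueue LL, LT, OD, RI, XU, YH → queue [XY, LL, LT, OD, RI, XU, YH]
Visit XY → queue [LL, LT, OD, RI, XU, YH]
Visit LL; enqueue EL → queue [LT, OD, RI, XU, YH, EL]
Visit LT; enqueue ER → queue [OD, RI, XU, YH, EL, ER]
Visit OD → queue [RI, XU, YH, EL, ER]
Visit RI → queue [XU, YH, EL, ER]
Visit XU → queue [YH, EL, ER]
Visit YH; enqueue YV → queue [EL, ER, YV]
Visit EL → queue [ER, YV]
Visit ER; enqueue XC → queue [YV, XC]
Visit YV → queue [XC]
Visit XC → queue []

IP -> EK -> HR -> XY -> LL -> LT -> OD -> RI -> XU -> YH -> EL -> ER -> YV -> XC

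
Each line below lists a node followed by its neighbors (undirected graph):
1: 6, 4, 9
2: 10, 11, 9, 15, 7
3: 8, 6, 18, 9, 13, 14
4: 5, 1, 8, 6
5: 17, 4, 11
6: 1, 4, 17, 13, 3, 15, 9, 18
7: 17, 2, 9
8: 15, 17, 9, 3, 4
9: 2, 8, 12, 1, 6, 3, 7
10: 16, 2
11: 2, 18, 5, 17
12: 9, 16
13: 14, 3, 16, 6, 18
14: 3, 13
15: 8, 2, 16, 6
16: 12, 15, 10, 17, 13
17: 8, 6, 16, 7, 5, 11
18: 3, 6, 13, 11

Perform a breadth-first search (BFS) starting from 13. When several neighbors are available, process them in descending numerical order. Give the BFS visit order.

13 → 18 → 16 → 14 → 6 → 3 → 11 → 17 → 15 → 12 → 10 → 9 → 4 → 1 → 8 → 5 → 2 → 7

Visit 13; enqueue 18, 16, 14, 6, 3 → queue [18, 16, 14, 6, 3]
Visit 18; enqueue 11 → queue [16, 14, 6, 3, 11]
Visit 16; enqueue 17, 15, 12, 10 → queue [14, 6, 3, 11, 17, 15, 12, 10]
Visit 14 → queue [6, 3, 11, 17, 15, 12, 10]
Visit 6; enqueue 9, 4, 1 → queue [3, 11, 17, 15, 12, 10, 9, 4, 1]
Visit 3; enqueue 8 → queue [11, 17, 15, 12, 10, 9, 4, 1, 8]
Visit 11; enqueue 5, 2 → queue [17, 15, 12, 10, 9, 4, 1, 8, 5, 2]
Visit 17; enqueue 7 → queue [15, 12, 10, 9, 4, 1, 8, 5, 2, 7]
Visit 15 → queue [12, 10, 9, 4, 1, 8, 5, 2, 7]
Visit 12 → queue [10, 9, 4, 1, 8, 5, 2, 7]
Visit 10 → queue [9, 4, 1, 8, 5, 2, 7]
Visit 9 → queue [4, 1, 8, 5, 2, 7]
Visit 4 → queue [1, 8, 5, 2, 7]
Visit 1 → queue [8, 5, 2, 7]
Visit 8 → queue [5, 2, 7]
Visit 5 → queue [2, 7]
Visit 2 → queue [7]
Visit 7 → queue []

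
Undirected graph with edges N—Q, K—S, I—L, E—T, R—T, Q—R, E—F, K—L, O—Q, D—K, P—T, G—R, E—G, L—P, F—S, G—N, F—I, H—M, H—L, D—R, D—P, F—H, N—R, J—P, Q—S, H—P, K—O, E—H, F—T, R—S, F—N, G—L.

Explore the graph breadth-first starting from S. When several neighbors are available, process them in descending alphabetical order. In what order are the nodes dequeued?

S, R, Q, K, F, T, N, G, D, O, L, I, H, E, P, M, J

Visit S; enqueue R, Q, K, F → queue [R, Q, K, F]
Visit R; enqueue T, N, G, D → queue [Q, K, F, T, N, G, D]
Visit Q; enqueue O → queue [K, F, T, N, G, D, O]
Visit K; enqueue L → queue [F, T, N, G, D, O, L]
Visit F; enqueue I, H, E → queue [T, N, G, D, O, L, I, H, E]
Visit T; enqueue P → queue [N, G, D, O, L, I, H, E, P]
Visit N → queue [G, D, O, L, I, H, E, P]
Visit G → queue [D, O, L, I, H, E, P]
Visit D → queue [O, L, I, H, E, P]
Visit O → queue [L, I, H, E, P]
Visit L → queue [I, H, E, P]
Visit I → queue [H, E, P]
Visit H; enqueue M → queue [E, P, M]
Visit E → queue [P, M]
Visit P; enqueue J → queue [M, J]
Visit M → queue [J]
Visit J → queue []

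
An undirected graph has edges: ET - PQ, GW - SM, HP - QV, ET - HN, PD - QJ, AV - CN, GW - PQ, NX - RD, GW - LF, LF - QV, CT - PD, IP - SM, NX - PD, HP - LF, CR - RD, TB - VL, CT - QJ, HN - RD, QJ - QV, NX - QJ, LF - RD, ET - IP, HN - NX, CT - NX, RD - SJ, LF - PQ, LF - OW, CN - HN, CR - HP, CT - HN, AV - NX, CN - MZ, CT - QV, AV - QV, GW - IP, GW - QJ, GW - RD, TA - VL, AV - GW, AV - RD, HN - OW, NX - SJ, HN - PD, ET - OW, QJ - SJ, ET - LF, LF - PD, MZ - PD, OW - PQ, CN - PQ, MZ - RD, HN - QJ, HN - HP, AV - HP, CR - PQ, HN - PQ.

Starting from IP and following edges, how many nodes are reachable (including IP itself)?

20

BFS from IP visits: IP, ET, GW, SM, HN, LF, OW, PQ, AV, QJ, RD, CN, CT, HP, NX, PD, QV, CR, SJ, MZ
Reachable nodes: 20 of 23 total.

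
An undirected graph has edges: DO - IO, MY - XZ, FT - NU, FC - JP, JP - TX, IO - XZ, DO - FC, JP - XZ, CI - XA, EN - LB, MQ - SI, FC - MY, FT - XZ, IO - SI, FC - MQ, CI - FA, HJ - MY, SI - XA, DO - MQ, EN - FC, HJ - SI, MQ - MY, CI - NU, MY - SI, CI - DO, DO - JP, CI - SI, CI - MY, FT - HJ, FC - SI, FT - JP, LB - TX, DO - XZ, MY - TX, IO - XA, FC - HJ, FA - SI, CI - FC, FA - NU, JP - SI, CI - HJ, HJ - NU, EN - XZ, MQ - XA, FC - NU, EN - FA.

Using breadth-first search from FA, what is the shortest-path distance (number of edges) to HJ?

2

Level 0: FA
Level 1: CI, EN, NU, SI
Level 2: DO, FC, FT, HJ, IO, JP, LB, MQ, MY, XA, XZ
Level 3: TX
HJ first appears at level 2.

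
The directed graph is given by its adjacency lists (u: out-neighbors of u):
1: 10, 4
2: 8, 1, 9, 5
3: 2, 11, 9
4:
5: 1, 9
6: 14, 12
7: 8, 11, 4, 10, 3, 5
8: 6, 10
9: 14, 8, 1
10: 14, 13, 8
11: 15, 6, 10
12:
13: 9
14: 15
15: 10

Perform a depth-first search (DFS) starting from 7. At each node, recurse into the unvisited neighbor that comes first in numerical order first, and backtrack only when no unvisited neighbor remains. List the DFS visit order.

7 -> 3 -> 2 -> 1 -> 4 -> 10 -> 8 -> 6 -> 12 -> 14 -> 15 -> 13 -> 9 -> 5 -> 11

Visit 7
7 → 3
3 → 2
2 → 1
1 → 4
1 → 10
10 → 8
8 → 6
6 → 12
6 → 14
14 → 15
10 → 13
13 → 9
2 → 5
3 → 11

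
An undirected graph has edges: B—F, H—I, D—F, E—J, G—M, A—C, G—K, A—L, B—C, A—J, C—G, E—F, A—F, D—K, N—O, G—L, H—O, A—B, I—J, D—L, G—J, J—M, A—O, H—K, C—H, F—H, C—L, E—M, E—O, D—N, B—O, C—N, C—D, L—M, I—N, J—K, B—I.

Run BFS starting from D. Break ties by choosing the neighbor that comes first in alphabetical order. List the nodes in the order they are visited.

D -> C -> F -> K -> L -> N -> A -> B -> G -> H -> E -> J -> M -> I -> O

Visit D; enqueue C, F, K, L, N → queue [C, F, K, L, N]
Visit C; enqueue A, B, G, H → queue [F, K, L, N, A, B, G, H]
Visit F; enqueue E → queue [K, L, N, A, B, G, H, E]
Visit K; enqueue J → queue [L, N, A, B, G, H, E, J]
Visit L; enqueue M → queue [N, A, B, G, H, E, J, M]
Visit N; enqueue I, O → queue [A, B, G, H, E, J, M, I, O]
Visit A → queue [B, G, H, E, J, M, I, O]
Visit B → queue [G, H, E, J, M, I, O]
Visit G → queue [H, E, J, M, I, O]
Visit H → queue [E, J, M, I, O]
Visit E → queue [J, M, I, O]
Visit J → queue [M, I, O]
Visit M → queue [I, O]
Visit I → queue [O]
Visit O → queue []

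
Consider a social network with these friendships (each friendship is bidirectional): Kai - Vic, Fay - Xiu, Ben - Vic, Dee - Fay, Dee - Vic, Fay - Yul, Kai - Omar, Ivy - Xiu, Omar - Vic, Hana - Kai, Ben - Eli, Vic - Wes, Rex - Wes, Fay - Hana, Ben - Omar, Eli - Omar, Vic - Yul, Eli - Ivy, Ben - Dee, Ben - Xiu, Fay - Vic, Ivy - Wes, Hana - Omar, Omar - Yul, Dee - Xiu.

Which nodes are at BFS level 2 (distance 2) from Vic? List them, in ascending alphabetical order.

Level 0: Vic
Level 1: Ben, Dee, Fay, Kai, Omar, Wes, Yul
Level 2: Eli, Hana, Ivy, Rex, Xiu

Eli, Hana, Ivy, Rex, Xiu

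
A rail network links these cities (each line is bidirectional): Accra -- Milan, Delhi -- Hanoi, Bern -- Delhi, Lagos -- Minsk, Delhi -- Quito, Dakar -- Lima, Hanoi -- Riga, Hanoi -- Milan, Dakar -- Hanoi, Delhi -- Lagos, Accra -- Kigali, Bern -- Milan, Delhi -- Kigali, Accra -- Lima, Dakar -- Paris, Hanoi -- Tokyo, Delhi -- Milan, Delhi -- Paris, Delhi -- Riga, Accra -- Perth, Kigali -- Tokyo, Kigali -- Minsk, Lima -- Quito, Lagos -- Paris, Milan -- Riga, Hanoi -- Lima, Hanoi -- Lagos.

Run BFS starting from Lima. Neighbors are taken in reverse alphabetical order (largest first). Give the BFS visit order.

Visit Lima; enqueue Quito, Hanoi, Dakar, Accra → queue [Quito, Hanoi, Dakar, Accra]
Visit Quito; enqueue Delhi → queue [Hanoi, Dakar, Accra, Delhi]
Visit Hanoi; enqueue Tokyo, Riga, Milan, Lagos → queue [Dakar, Accra, Delhi, Tokyo, Riga, Milan, Lagos]
Visit Dakar; enqueue Paris → queue [Accra, Delhi, Tokyo, Riga, Milan, Lagos, Paris]
Visit Accra; enqueue Perth, Kigali → queue [Delhi, Tokyo, Riga, Milan, Lagos, Paris, Perth, Kigali]
Visit Delhi; enqueue Bern → queue [Tokyo, Riga, Milan, Lagos, Paris, Perth, Kigali, Bern]
Visit Tokyo → queue [Riga, Milan, Lagos, Paris, Perth, Kigali, Bern]
Visit Riga → queue [Milan, Lagos, Paris, Perth, Kigali, Bern]
Visit Milan → queue [Lagos, Paris, Perth, Kigali, Bern]
Visit Lagos; enqueue Minsk → queue [Paris, Perth, Kigali, Bern, Minsk]
Visit Paris → queue [Perth, Kigali, Bern, Minsk]
Visit Perth → queue [Kigali, Bern, Minsk]
Visit Kigali → queue [Bern, Minsk]
Visit Bern → queue [Minsk]
Visit Minsk → queue []

Lima, Quito, Hanoi, Dakar, Accra, Delhi, Tokyo, Riga, Milan, Lagos, Paris, Perth, Kigali, Bern, Minsk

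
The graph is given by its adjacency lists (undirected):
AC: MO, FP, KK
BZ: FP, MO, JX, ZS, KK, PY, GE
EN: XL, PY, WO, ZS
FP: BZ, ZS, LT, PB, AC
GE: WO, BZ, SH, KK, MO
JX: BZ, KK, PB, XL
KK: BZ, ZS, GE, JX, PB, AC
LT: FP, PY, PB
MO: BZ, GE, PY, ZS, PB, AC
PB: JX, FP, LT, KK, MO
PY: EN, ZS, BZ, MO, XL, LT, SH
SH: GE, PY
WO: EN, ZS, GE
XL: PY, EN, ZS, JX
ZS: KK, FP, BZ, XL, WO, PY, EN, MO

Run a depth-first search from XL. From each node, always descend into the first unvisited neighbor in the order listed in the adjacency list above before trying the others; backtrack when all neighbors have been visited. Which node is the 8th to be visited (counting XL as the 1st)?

Visit XL
XL → PY
PY → EN
EN → WO
WO → ZS
ZS → KK
KK → BZ
BZ → FP
FP → LT
LT → PB
PB → JX
PB → MO
MO → GE
GE → SH
MO → AC

Visit order: XL, PY, EN, WO, ZS, KK, BZ, FP, LT, PB, JX, MO, GE, SH, AC

FP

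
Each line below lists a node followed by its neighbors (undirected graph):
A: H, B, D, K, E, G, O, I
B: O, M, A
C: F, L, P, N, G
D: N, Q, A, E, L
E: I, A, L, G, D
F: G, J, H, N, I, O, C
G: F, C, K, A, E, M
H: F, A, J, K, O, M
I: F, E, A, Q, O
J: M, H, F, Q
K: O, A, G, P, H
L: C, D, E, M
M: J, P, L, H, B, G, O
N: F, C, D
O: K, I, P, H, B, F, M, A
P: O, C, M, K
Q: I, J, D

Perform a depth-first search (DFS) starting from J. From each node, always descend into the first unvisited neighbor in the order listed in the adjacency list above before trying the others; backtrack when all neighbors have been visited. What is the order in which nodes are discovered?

J -> M -> P -> O -> K -> A -> H -> F -> G -> C -> L -> D -> N -> Q -> I -> E -> B

Visit J
J → M
M → P
P → O
O → K
K → A
A → H
H → F
F → G
G → C
C → L
L → D
D → N
D → Q
Q → I
I → E
A → B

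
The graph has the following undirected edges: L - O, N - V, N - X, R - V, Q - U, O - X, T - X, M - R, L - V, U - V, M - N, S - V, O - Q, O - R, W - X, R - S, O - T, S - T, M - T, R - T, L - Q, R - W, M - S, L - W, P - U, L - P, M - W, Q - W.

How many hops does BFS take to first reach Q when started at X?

2

Level 0: X
Level 1: N, O, T, W
Level 2: L, M, Q, R, S, V
Level 3: P, U
Q first appears at level 2.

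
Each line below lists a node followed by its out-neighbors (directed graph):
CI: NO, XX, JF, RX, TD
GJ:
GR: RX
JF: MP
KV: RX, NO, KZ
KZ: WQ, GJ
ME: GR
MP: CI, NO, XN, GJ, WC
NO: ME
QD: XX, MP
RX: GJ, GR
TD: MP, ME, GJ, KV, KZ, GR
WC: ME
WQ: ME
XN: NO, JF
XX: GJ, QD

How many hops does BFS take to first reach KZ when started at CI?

2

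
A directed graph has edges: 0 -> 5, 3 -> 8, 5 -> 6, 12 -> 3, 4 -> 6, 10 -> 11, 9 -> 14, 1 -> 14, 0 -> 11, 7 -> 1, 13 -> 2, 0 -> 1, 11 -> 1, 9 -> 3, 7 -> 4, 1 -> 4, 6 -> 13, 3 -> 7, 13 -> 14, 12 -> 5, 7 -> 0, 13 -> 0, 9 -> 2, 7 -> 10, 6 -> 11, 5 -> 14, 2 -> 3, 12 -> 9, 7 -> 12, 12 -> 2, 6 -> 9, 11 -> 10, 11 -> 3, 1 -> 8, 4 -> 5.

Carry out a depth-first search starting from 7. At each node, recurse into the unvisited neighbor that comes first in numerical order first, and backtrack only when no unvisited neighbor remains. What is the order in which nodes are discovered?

Visit 7
7 → 0
0 → 1
1 → 4
4 → 5
5 → 6
6 → 9
9 → 2
2 → 3
3 → 8
9 → 14
6 → 11
11 → 10
6 → 13
7 → 12

7 0 1 4 5 6 9 2 3 8 14 11 10 13 12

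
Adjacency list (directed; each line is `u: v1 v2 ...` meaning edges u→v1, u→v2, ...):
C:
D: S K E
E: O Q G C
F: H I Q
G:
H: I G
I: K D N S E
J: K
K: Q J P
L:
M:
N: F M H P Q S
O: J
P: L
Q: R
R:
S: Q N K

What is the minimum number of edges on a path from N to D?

Level 0: N
Level 1: F, H, M, P, Q, S
Level 2: G, I, K, L, R
Level 3: D, E, J
Level 4: C, O
D first appears at level 3.

3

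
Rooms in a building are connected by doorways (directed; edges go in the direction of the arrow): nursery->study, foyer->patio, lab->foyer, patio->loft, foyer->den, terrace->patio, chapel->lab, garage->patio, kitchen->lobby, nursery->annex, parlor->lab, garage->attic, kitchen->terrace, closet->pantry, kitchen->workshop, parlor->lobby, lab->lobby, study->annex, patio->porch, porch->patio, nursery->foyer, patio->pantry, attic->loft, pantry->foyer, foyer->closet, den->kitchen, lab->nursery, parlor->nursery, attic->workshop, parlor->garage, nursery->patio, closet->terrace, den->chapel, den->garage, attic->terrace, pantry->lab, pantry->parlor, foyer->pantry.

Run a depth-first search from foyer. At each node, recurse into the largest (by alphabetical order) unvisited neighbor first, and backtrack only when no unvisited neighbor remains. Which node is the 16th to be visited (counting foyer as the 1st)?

den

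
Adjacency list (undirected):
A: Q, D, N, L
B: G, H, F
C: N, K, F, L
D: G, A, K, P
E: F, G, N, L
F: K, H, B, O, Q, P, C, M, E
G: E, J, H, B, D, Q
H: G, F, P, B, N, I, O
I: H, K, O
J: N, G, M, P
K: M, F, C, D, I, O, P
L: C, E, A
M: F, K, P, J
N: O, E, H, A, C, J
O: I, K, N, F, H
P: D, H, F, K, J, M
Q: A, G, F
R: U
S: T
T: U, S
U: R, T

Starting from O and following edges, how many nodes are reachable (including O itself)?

BFS from O visits: O, I, K, N, F, H, M, C, D, P, E, A, J, B, Q, G, L
Reachable nodes: 17 of 21 total.

17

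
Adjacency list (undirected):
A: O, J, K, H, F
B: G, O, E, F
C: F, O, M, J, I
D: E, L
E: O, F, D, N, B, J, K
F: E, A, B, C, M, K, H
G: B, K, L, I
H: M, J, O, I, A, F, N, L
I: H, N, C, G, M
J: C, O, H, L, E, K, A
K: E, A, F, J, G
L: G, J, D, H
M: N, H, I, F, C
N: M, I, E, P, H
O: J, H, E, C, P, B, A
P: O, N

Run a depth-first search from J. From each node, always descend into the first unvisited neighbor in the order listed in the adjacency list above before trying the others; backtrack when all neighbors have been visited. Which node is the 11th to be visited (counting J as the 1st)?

Visit J
J → C
C → F
F → E
E → O
O → H
H → M
M → N
N → I
I → G
G → B
G → K
K → A
G → L
L → D
N → P

Visit order: J, C, F, E, O, H, M, N, I, G, B, K, A, L, D, P

B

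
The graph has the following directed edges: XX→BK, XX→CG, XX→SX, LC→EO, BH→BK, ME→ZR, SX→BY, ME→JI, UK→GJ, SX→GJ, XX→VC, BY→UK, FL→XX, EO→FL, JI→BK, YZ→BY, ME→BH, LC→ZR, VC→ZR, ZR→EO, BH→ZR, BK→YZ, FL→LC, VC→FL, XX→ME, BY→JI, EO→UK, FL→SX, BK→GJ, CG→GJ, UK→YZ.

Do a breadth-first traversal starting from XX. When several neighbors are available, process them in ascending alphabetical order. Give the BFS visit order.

Visit XX; enqueue BK, CG, ME, SX, VC → queue [BK, CG, ME, SX, VC]
Visit BK; enqueue GJ, YZ → queue [CG, ME, SX, VC, GJ, YZ]
Visit CG → queue [ME, SX, VC, GJ, YZ]
Visit ME; enqueue BH, JI, ZR → queue [SX, VC, GJ, YZ, BH, JI, ZR]
Visit SX; enqueue BY → queue [VC, GJ, YZ, BH, JI, ZR, BY]
Visit VC; enqueue FL → queue [GJ, YZ, BH, JI, ZR, BY, FL]
Visit GJ → queue [YZ, BH, JI, ZR, BY, FL]
Visit YZ → queue [BH, JI, ZR, BY, FL]
Visit BH → queue [JI, ZR, BY, FL]
Visit JI → queue [ZR, BY, FL]
Visit ZR; enqueue EO → queue [BY, FL, EO]
Visit BY; enqueue UK → queue [FL, EO, UK]
Visit FL; enqueue LC → queue [EO, UK, LC]
Visit EO → queue [UK, LC]
Visit UK → queue [LC]
Visit LC → queue []

XX → BK → CG → ME → SX → VC → GJ → YZ → BH → JI → ZR → BY → FL → EO → UK → LC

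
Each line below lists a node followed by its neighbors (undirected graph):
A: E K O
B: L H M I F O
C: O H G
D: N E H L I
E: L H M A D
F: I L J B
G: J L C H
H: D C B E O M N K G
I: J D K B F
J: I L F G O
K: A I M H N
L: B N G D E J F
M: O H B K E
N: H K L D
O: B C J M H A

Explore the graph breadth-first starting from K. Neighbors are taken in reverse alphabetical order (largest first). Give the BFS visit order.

Visit K; enqueue N, M, I, H, A → queue [N, M, I, H, A]
Visit N; enqueue L, D → queue [M, I, H, A, L, D]
Visit M; enqueue O, E, B → queue [I, H, A, L, D, O, E, B]
Visit I; enqueue J, F → queue [H, A, L, D, O, E, B, J, F]
Visit H; enqueue G, C → queue [A, L, D, O, E, B, J, F, G, C]
Visit A → queue [L, D, O, E, B, J, F, G, C]
Visit L → queue [D, O, E, B, J, F, G, C]
Visit D → queue [O, E, B, J, F, G, C]
Visit O → queue [E, B, J, F, G, C]
Visit E → queue [B, J, F, G, C]
Visit B → queue [J, F, G, C]
Visit J → queue [F, G, C]
Visit F → queue [G, C]
Visit G → queue [C]
Visit C → queue []

K -> N -> M -> I -> H -> A -> L -> D -> O -> E -> B -> J -> F -> G -> C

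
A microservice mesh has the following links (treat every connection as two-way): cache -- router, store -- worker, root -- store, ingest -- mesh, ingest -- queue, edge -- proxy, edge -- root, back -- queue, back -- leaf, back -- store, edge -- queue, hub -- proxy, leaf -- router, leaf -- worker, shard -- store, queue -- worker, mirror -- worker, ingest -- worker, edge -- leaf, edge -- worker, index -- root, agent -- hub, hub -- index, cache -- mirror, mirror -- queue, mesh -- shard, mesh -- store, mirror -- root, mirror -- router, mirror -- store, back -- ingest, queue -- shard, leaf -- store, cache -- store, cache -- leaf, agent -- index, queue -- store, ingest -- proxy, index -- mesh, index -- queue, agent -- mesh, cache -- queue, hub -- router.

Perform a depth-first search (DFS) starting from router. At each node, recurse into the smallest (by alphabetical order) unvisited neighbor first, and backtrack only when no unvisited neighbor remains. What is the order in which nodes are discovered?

Visit router
router → cache
cache → leaf
leaf → back
back → ingest
ingest → mesh
mesh → agent
agent → hub
hub → index
index → queue
queue → edge
edge → proxy
edge → root
root → mirror
mirror → store
store → shard
store → worker

router → cache → leaf → back → ingest → mesh → agent → hub → index → queue → edge → proxy → root → mirror → store → shard → worker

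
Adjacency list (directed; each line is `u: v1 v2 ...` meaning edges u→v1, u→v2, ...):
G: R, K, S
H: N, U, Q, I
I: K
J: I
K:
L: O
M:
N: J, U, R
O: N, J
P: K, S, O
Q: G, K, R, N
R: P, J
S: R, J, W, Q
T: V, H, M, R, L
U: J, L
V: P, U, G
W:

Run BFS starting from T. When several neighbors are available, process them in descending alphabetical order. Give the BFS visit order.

T V R M L H U P G J O Q N I S K W

Visit T; enqueue V, R, M, L, H → queue [V, R, M, L, H]
Visit V; enqueue U, P, G → queue [R, M, L, H, U, P, G]
Visit R; enqueue J → queue [M, L, H, U, P, G, J]
Visit M → queue [L, H, U, P, G, J]
Visit L; enqueue O → queue [H, U, P, G, J, O]
Visit H; enqueue Q, N, I → queue [U, P, G, J, O, Q, N, I]
Visit U → queue [P, G, J, O, Q, N, I]
Visit P; enqueue S, K → queue [G, J, O, Q, N, I, S, K]
Visit G → queue [J, O, Q, N, I, S, K]
Visit J → queue [O, Q, N, I, S, K]
Visit O → queue [Q, N, I, S, K]
Visit Q → queue [N, I, S, K]
Visit N → queue [I, S, K]
Visit I → queue [S, K]
Visit S; enqueue W → queue [K, W]
Visit K → queue [W]
Visit W → queue []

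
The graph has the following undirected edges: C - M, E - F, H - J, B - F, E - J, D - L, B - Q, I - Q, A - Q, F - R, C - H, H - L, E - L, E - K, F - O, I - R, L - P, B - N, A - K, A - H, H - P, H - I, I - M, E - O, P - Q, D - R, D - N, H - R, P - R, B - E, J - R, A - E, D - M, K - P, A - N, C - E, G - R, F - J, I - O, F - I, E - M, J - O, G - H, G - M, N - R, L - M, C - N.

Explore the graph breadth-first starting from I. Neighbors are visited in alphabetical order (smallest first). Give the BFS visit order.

I, F, H, M, O, Q, R, B, E, J, A, C, G, L, P, D, N, K

Visit I; enqueue F, H, M, O, Q, R → queue [F, H, M, O, Q, R]
Visit F; enqueue B, E, J → queue [H, M, O, Q, R, B, E, J]
Visit H; enqueue A, C, G, L, P → queue [M, O, Q, R, B, E, J, A, C, G, L, P]
Visit M; enqueue D → queue [O, Q, R, B, E, J, A, C, G, L, P, D]
Visit O → queue [Q, R, B, E, J, A, C, G, L, P, D]
Visit Q → queue [R, B, E, J, A, C, G, L, P, D]
Visit R; enqueue N → queue [B, E, J, A, C, G, L, P, D, N]
Visit B → queue [E, J, A, C, G, L, P, D, N]
Visit E; enqueue K → queue [J, A, C, G, L, P, D, N, K]
Visit J → queue [A, C, G, L, P, D, N, K]
Visit A → queue [C, G, L, P, D, N, K]
Visit C → queue [G, L, P, D, N, K]
Visit G → queue [L, P, D, N, K]
Visit L → queue [P, D, N, K]
Visit P → queue [D, N, K]
Visit D → queue [N, K]
Visit N → queue [K]
Visit K → queue []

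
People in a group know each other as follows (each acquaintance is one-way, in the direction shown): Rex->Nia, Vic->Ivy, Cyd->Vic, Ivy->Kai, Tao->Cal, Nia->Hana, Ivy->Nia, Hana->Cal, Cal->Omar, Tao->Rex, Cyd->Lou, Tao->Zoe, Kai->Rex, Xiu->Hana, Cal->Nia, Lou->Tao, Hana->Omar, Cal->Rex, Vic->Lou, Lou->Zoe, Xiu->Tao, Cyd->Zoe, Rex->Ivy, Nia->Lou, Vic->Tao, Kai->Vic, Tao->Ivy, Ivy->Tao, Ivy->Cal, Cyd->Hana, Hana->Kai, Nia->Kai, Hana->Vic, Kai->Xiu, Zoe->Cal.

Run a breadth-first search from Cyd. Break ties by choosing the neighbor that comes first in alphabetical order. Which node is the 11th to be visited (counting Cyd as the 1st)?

Visit Cyd; enqueue Hana, Lou, Vic, Zoe → queue [Hana, Lou, Vic, Zoe]
Visit Hana; enqueue Cal, Kai, Omar → queue [Lou, Vic, Zoe, Cal, Kai, Omar]
Visit Lou; enqueue Tao → queue [Vic, Zoe, Cal, Kai, Omar, Tao]
Visit Vic; enqueue Ivy → queue [Zoe, Cal, Kai, Omar, Tao, Ivy]
Visit Zoe → queue [Cal, Kai, Omar, Tao, Ivy]
Visit Cal; enqueue Nia, Rex → queue [Kai, Omar, Tao, Ivy, Nia, Rex]
Visit Kai; enqueue Xiu → queue [Omar, Tao, Ivy, Nia, Rex, Xiu]
Visit Omar → queue [Tao, Ivy, Nia, Rex, Xiu]
Visit Tao → queue [Ivy, Nia, Rex, Xiu]
Visit Ivy → queue [Nia, Rex, Xiu]
Visit Nia → queue [Rex, Xiu]
Visit Rex → queue [Xiu]
Visit Xiu → queue []

Visit order: Cyd, Hana, Lou, Vic, Zoe, Cal, Kai, Omar, Tao, Ivy, Nia, Rex, Xiu

Nia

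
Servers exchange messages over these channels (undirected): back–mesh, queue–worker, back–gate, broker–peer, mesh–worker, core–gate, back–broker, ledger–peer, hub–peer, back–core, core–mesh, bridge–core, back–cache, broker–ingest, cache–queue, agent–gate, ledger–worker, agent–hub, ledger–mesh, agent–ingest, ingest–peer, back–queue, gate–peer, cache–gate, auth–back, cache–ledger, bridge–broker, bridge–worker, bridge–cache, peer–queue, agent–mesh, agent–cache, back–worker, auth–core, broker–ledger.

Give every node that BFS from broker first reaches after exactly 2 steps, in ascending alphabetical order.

agent, auth, cache, core, gate, hub, mesh, queue, worker

Level 0: broker
Level 1: back, bridge, ingest, ledger, peer
Level 2: agent, auth, cache, core, gate, hub, mesh, queue, worker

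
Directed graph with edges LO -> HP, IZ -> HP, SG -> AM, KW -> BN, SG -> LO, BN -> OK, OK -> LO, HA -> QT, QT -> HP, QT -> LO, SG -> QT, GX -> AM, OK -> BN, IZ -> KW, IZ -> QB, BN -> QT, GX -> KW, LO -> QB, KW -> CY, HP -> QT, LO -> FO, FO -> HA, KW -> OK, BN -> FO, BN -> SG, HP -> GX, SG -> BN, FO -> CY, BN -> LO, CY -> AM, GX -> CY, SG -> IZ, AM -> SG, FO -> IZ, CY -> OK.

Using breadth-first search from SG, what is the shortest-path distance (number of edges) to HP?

2

Level 0: SG
Level 1: AM, BN, IZ, LO, QT
Level 2: FO, HP, KW, OK, QB
Level 3: CY, GX, HA
HP first appears at level 2.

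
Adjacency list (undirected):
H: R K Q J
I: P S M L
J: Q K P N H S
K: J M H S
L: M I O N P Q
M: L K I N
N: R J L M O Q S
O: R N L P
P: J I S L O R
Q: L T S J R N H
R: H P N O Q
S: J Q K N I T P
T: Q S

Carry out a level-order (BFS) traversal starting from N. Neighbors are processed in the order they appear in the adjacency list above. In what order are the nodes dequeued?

N, R, J, L, M, O, Q, S, H, P, K, I, T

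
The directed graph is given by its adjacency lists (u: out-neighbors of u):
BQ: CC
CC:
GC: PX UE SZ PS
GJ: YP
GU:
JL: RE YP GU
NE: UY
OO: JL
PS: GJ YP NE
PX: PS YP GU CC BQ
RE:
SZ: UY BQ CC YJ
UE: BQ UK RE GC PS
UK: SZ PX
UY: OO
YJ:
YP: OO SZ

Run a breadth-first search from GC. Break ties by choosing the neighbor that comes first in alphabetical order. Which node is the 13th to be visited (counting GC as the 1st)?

YJ

Visit GC; enqueue PS, PX, SZ, UE → queue [PS, PX, SZ, UE]
Visit PS; enqueue GJ, NE, YP → queue [PX, SZ, UE, GJ, NE, YP]
Visit PX; enqueue BQ, CC, GU → queue [SZ, UE, GJ, NE, YP, BQ, CC, GU]
Visit SZ; enqueue UY, YJ → queue [UE, GJ, NE, YP, BQ, CC, GU, UY, YJ]
Visit UE; enqueue RE, UK → queue [GJ, NE, YP, BQ, CC, GU, UY, YJ, RE, UK]
Visit GJ → queue [NE, YP, BQ, CC, GU, UY, YJ, RE, UK]
Visit NE → queue [YP, BQ, CC, GU, UY, YJ, RE, UK]
Visit YP; enqueue OO → queue [BQ, CC, GU, UY, YJ, RE, UK, OO]
Visit BQ → queue [CC, GU, UY, YJ, RE, UK, OO]
Visit CC → queue [GU, UY, YJ, RE, UK, OO]
Visit GU → queue [UY, YJ, RE, UK, OO]
Visit UY → queue [YJ, RE, UK, OO]
Visit YJ → queue [RE, UK, OO]
Visit RE → queue [UK, OO]
Visit UK → queue [OO]
Visit OO; enqueue JL → queue [JL]
Visit JL → queue []

Visit order: GC, PS, PX, SZ, UE, GJ, NE, YP, BQ, CC, GU, UY, YJ, RE, UK, OO, JL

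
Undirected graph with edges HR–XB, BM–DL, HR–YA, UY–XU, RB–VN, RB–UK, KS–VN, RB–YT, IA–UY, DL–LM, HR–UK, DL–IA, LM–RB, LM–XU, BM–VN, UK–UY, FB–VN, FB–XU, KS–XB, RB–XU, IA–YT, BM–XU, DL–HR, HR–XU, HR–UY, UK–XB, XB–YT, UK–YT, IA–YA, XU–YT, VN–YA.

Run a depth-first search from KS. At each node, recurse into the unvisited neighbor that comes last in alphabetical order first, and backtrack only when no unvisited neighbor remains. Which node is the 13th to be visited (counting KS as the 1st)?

Visit KS
KS → XB
XB → YT
YT → XU
XU → UY
UY → UK
UK → RB
RB → VN
VN → YA
YA → IA
IA → DL
DL → LM
DL → HR
DL → BM
VN → FB

Visit order: KS, XB, YT, XU, UY, UK, RB, VN, YA, IA, DL, LM, HR, BM, FB

HR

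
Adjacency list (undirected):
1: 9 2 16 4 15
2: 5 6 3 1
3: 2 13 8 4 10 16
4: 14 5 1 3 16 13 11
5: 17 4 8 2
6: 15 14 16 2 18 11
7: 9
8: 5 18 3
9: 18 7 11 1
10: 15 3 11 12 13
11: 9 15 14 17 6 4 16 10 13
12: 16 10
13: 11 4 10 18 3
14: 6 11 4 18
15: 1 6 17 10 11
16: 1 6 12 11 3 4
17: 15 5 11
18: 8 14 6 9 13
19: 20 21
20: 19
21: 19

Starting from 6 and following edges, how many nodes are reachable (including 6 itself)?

18

BFS from 6 visits: 6, 2, 11, 14, 15, 16, 18, 1, 3, 5, 4, 9, 10, 13, 17, 12, 8, 7
Reachable nodes: 18 of 21 total.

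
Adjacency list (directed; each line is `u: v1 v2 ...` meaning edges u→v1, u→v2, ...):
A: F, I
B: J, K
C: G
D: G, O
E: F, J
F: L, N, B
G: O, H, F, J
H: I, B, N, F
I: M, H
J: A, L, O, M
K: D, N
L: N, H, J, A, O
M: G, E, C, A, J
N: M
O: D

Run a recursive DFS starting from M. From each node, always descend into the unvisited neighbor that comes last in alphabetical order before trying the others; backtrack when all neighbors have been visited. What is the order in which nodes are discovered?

M, J, O, D, G, H, N, I, F, L, A, B, K, E, C

Visit M
M → J
J → O
O → D
D → G
G → H
H → N
H → I
H → F
F → L
L → A
F → B
B → K
M → E
M → C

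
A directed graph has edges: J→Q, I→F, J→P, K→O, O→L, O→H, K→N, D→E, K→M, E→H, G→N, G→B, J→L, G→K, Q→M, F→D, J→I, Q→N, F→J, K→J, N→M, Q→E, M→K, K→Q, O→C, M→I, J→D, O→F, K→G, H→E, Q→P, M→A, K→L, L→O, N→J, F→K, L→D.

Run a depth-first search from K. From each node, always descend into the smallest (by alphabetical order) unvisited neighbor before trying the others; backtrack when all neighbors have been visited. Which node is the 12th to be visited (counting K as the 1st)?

Visit K
K → G
G → B
G → N
N → J
J → D
D → E
E → H
J → I
I → F
J → L
L → O
O → C
J → P
J → Q
Q → M
M → A

Visit order: K, G, B, N, J, D, E, H, I, F, L, O, C, P, Q, M, A

O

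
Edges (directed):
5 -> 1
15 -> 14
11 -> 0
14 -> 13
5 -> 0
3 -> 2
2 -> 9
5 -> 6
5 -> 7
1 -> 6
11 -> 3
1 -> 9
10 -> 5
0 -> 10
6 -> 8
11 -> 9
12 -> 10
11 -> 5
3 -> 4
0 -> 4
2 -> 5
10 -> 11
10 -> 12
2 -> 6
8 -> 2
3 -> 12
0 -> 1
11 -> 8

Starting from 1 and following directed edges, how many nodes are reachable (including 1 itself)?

13

BFS from 1 visits: 1, 6, 9, 8, 2, 5, 0, 7, 4, 10, 11, 12, 3
Reachable nodes: 13 of 16 total.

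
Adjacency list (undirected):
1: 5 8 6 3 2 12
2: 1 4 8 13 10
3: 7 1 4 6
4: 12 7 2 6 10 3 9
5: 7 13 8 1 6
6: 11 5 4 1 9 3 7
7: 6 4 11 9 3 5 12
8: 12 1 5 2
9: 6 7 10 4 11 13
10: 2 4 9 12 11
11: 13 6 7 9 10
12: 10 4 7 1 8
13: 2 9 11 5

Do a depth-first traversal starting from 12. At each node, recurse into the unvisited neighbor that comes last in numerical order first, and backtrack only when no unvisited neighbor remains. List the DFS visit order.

Visit 12
12 → 10
10 → 11
11 → 13
13 → 9
9 → 7
7 → 6
6 → 5
5 → 8
8 → 2
2 → 4
4 → 3
3 → 1

12 → 10 → 11 → 13 → 9 → 7 → 6 → 5 → 8 → 2 → 4 → 3 → 1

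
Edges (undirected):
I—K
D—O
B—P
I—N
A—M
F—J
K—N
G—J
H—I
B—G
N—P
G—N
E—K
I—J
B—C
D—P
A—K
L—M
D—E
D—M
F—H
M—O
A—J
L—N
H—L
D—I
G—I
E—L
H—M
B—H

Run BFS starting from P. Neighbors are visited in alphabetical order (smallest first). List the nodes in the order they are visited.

Visit P; enqueue B, D, N → queue [B, D, N]
Visit B; enqueue C, G, H → queue [D, N, C, G, H]
Visit D; enqueue E, I, M, O → queue [N, C, G, H, E, I, M, O]
Visit N; enqueue K, L → queue [C, G, H, E, I, M, O, K, L]
Visit C → queue [G, H, E, I, M, O, K, L]
Visit G; enqueue J → queue [H, E, I, M, O, K, L, J]
Visit H; enqueue F → queue [E, I, M, O, K, L, J, F]
Visit E → queue [I, M, O, K, L, J, F]
Visit I → queue [M, O, K, L, J, F]
Visit M; enqueue A → queue [O, K, L, J, F, A]
Visit O → queue [K, L, J, F, A]
Visit K → queue [L, J, F, A]
Visit L → queue [J, F, A]
Visit J → queue [F, A]
Visit F → queue [A]
Visit A → queue []

P → B → D → N → C → G → H → E → I → M → O → K → L → J → F → A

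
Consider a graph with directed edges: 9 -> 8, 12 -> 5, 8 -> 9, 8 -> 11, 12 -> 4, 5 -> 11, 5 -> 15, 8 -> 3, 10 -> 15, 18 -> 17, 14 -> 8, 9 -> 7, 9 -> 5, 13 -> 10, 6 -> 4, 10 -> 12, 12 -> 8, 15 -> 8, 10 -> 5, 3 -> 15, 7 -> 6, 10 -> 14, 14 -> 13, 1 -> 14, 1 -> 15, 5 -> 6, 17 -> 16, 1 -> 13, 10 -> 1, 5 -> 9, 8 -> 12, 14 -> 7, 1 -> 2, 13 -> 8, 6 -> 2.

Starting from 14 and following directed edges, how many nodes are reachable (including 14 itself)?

BFS from 14 visits: 14, 13, 8, 7, 10, 12, 11, 9, 3, 6, 15, 5, 1, 4, 2
Reachable nodes: 15 of 18 total.

15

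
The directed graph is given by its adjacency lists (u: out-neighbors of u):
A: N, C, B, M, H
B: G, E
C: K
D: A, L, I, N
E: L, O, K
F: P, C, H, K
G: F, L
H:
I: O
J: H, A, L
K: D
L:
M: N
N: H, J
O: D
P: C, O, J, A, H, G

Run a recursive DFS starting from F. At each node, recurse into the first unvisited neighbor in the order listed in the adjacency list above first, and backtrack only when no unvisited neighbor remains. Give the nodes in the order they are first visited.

F, P, C, K, D, A, N, H, J, L, B, G, E, O, M, I

Visit F
F → P
P → C
C → K
K → D
D → A
A → N
N → H
N → J
J → L
A → B
B → G
B → E
E → O
A → M
D → I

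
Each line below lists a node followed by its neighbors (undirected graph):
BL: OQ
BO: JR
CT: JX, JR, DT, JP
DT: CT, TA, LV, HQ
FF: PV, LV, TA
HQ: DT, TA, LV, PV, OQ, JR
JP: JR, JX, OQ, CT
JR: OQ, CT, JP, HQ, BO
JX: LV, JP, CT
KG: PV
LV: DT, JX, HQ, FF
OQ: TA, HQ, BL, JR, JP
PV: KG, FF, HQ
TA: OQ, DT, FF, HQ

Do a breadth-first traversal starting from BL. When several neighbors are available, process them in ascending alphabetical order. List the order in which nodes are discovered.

Visit BL; enqueue OQ → queue [OQ]
Visit OQ; enqueue HQ, JP, JR, TA → queue [HQ, JP, JR, TA]
Visit HQ; enqueue DT, LV, PV → queue [JP, JR, TA, DT, LV, PV]
Visit JP; enqueue CT, JX → queue [JR, TA, DT, LV, PV, CT, JX]
Visit JR; enqueue BO → queue [TA, DT, LV, PV, CT, JX, BO]
Visit TA; enqueue FF → queue [DT, LV, PV, CT, JX, BO, FF]
Visit DT → queue [LV, PV, CT, JX, BO, FF]
Visit LV → queue [PV, CT, JX, BO, FF]
Visit PV; enqueue KG → queue [CT, JX, BO, FF, KG]
Visit CT → queue [JX, BO, FF, KG]
Visit JX → queue [BO, FF, KG]
Visit BO → queue [FF, KG]
Visit FF → queue [KG]
Visit KG → queue []

BL, OQ, HQ, JP, JR, TA, DT, LV, PV, CT, JX, BO, FF, KG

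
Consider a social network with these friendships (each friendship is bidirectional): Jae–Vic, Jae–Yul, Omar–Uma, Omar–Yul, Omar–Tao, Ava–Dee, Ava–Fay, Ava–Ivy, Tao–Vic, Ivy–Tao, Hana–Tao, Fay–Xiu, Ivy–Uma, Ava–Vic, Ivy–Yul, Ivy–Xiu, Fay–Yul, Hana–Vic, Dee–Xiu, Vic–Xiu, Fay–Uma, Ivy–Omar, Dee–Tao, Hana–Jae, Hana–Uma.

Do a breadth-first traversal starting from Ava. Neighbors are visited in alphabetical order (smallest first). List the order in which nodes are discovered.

Visit Ava; enqueue Dee, Fay, Ivy, Vic → queue [Dee, Fay, Ivy, Vic]
Visit Dee; enqueue Tao, Xiu → queue [Fay, Ivy, Vic, Tao, Xiu]
Visit Fay; enqueue Uma, Yul → queue [Ivy, Vic, Tao, Xiu, Uma, Yul]
Visit Ivy; enqueue Omar → queue [Vic, Tao, Xiu, Uma, Yul, Omar]
Visit Vic; enqueue Hana, Jae → queue [Tao, Xiu, Uma, Yul, Omar, Hana, Jae]
Visit Tao → queue [Xiu, Uma, Yul, Omar, Hana, Jae]
Visit Xiu → queue [Uma, Yul, Omar, Hana, Jae]
Visit Uma → queue [Yul, Omar, Hana, Jae]
Visit Yul → queue [Omar, Hana, Jae]
Visit Omar → queue [Hana, Jae]
Visit Hana → queue [Jae]
Visit Jae → queue []

Ava, Dee, Fay, Ivy, Vic, Tao, Xiu, Uma, Yul, Omar, Hana, Jae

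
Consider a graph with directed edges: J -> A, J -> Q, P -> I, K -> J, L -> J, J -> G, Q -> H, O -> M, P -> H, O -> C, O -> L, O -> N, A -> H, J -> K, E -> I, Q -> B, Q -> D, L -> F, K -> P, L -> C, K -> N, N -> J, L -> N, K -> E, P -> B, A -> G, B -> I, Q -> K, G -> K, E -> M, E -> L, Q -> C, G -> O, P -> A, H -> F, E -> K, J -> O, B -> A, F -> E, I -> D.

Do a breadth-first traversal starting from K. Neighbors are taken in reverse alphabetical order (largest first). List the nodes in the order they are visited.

Visit K; enqueue P, N, J, E → queue [P, N, J, E]
Visit P; enqueue I, H, B, A → queue [N, J, E, I, H, B, A]
Visit N → queue [J, E, I, H, B, A]
Visit J; enqueue Q, O, G → queue [E, I, H, B, A, Q, O, G]
Visit E; enqueue M, L → queue [I, H, B, A, Q, O, G, M, L]
Visit I; enqueue D → queue [H, B, A, Q, O, G, M, L, D]
Visit H; enqueue F → queue [B, A, Q, O, G, M, L, D, F]
Visit B → queue [A, Q, O, G, M, L, D, F]
Visit A → queue [Q, O, G, M, L, D, F]
Visit Q; enqueue C → queue [O, G, M, L, D, F, C]
Visit O → queue [G, M, L, D, F, C]
Visit G → queue [M, L, D, F, C]
Visit M → queue [L, D, F, C]
Visit L → queue [D, F, C]
Visit D → queue [F, C]
Visit F → queue [C]
Visit C → queue []

K, P, N, J, E, I, H, B, A, Q, O, G, M, L, D, F, C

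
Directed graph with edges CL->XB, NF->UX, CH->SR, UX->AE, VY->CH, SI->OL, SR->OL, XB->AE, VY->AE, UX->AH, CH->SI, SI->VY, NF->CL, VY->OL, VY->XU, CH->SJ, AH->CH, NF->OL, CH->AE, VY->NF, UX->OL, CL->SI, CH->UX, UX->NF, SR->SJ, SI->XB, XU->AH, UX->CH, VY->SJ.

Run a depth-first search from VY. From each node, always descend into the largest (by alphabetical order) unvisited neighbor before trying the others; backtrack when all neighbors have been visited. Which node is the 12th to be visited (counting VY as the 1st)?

Visit VY
VY → XU
XU → AH
AH → CH
CH → UX
UX → OL
UX → NF
NF → CL
CL → XB
XB → AE
CL → SI
CH → SR
SR → SJ

Visit order: VY, XU, AH, CH, UX, OL, NF, CL, XB, AE, SI, SR, SJ

SR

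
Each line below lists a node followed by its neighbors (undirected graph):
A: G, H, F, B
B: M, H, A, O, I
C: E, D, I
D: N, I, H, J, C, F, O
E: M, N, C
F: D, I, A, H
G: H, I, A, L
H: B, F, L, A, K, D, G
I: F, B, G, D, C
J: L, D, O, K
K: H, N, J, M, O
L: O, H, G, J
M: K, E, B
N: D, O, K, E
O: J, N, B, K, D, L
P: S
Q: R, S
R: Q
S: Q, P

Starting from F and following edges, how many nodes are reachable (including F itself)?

15

BFS from F visits: F, I, H, D, A, G, C, B, L, K, O, N, J, E, M
Reachable nodes: 15 of 19 total.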